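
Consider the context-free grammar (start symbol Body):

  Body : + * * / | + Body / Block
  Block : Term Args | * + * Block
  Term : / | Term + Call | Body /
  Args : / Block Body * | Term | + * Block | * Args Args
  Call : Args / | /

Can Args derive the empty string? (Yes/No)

No nonterminal in this grammar is nullable.
No production of Args has an RHS whose symbols are all nullable, so Args is not nullable.

No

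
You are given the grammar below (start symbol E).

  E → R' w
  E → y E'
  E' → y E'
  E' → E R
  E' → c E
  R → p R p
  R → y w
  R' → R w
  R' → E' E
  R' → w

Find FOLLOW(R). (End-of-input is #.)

{ #, c, p, w, y }

In E' → E R: R is at the end, add FOLLOW(E') = { #, c, p, w, y }.
In R → p R p: add FIRST(p) = { p }.
In R' → R w: add FIRST(w) = { w }.
Union: FOLLOW(R) = { #, c, p, w, y }.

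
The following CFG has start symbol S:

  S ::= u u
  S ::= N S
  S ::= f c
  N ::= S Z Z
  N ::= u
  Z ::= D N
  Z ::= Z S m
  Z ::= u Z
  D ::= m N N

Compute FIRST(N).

From N ::= S Z Z: add FIRST(S) = { f, u }.
N ::= u contributes {u}.
Union: FIRST(N) = { f, u }.

{ f, u }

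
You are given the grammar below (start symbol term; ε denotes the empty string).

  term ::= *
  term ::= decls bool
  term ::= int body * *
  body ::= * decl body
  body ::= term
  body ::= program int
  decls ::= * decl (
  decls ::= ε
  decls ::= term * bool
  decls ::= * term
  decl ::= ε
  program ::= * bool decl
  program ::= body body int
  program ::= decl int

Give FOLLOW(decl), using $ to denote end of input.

In body ::= * decl body: add FIRST(body) = { *, bool, int }.
In decls ::= * decl (: add FIRST(() = { ( }.
In program ::= * bool decl: decl is at the end, add FOLLOW(program) = { int }.
In program ::= decl int: add FIRST(int) = { int }.
Union: FOLLOW(decl) = { (, *, bool, int }.

{ (, *, bool, int }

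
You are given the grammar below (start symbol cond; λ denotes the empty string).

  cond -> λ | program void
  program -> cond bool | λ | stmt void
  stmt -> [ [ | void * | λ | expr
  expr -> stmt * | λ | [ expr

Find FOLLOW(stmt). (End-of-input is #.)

In program -> stmt void: add FIRST(void) = { void }.
In expr -> stmt *: add FIRST(*) = { * }.
Union: FOLLOW(stmt) = { *, void }.

{ *, void }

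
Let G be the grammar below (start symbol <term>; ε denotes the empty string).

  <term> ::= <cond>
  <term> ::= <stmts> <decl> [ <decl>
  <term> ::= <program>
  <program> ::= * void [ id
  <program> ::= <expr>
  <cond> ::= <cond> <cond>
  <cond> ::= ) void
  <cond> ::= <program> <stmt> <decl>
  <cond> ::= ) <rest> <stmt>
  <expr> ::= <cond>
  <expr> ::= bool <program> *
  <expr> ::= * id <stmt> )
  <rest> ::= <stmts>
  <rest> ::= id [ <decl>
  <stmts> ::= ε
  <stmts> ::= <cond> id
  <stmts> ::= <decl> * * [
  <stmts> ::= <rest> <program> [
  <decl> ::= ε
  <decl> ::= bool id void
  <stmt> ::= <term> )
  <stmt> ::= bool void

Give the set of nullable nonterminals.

Directly nullable (have an ε-production): <stmts>, <decl>.
<rest> ::= <stmts> with every symbol nullable, so <rest> is nullable.
No other nonterminal has a production whose RHS symbols are all nullable.

{ <decl>, <rest>, <stmts> }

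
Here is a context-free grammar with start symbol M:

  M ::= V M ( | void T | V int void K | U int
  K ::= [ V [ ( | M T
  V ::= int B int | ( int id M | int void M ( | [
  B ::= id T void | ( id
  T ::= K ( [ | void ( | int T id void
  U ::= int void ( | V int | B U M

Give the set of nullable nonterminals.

{ } (none)

No nonterminal has an empty production or an RHS whose symbols are all nullable.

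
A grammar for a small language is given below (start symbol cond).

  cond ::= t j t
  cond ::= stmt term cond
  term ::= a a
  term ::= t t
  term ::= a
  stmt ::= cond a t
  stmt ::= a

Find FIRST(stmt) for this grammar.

{ a, t }

From stmt ::= cond a t: add FIRST(cond) = { a, t }.
stmt ::= a contributes {a}.
Union: FIRST(stmt) = { a, t }.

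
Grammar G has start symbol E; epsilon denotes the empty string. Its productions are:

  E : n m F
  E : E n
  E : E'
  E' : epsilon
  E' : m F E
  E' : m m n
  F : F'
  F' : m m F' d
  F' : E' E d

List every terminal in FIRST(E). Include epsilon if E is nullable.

E : n m F contributes {n}.
From E : E n: E nullable, take FIRST(E) ∪ {n} = { m, n }.
From E : E': add FIRST(E') = { m, epsilon } (including epsilon since E' is nullable).
Union: FIRST(E) = { m, n, epsilon }.

{ m, n, epsilon }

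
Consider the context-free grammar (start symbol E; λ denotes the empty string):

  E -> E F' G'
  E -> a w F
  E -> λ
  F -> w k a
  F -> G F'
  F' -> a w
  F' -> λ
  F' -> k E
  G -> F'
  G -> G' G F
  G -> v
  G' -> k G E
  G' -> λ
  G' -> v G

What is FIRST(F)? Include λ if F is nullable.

F -> w k a contributes {w}.
From F -> G F': G, F' nullable, take FIRST(G) ∪ FIRST(F') = { a, k, v, w }; also λ since the whole RHS is nullable.
Union: FIRST(F) = { a, k, v, w, λ }.

{ a, k, v, w, λ }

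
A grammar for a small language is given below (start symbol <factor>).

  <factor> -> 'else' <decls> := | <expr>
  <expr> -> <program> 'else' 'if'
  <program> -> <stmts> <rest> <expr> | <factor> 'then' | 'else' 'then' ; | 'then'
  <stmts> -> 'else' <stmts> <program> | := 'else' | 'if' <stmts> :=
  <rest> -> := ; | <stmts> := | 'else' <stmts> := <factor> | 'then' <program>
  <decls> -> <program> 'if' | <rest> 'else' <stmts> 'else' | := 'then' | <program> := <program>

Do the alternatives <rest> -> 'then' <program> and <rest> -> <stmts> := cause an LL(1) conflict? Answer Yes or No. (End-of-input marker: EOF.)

FIRST('then' <program>) = { 'then' } and FIRST(<stmts> :=) = { 'else', 'if', := }.
The FIRST sets are disjoint and neither alternative is nullable — no conflict.

No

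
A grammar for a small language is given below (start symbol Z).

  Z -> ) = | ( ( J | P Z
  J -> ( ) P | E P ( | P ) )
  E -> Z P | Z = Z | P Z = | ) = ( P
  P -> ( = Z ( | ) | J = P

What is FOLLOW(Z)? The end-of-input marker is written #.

Z is the start symbol, so # ∈ FOLLOW(Z).
In Z -> P Z: Z is at the end, add FOLLOW(Z) = { #, (, ), = }.
In E -> Z P: add FIRST(P) = { (, ) }.
In E -> Z = Z: add FIRST(= Z) = { = }.
In E -> Z = Z: Z is at the end, add FOLLOW(E) = { (, ) }.
In E -> P Z =: add FIRST(=) = { = }.
In P -> ( = Z (: add FIRST(() = { ( }.
Union: FOLLOW(Z) = { #, (, ), = }.

{ #, (, ), = }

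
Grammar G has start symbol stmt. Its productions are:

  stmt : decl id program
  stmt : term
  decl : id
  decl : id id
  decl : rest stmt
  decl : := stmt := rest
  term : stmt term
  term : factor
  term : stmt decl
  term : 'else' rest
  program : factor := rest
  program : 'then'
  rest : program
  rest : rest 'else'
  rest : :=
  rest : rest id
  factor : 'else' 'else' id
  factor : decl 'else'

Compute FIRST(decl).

decl : id contributes {id}.
decl : id id contributes {id}.
From decl : rest stmt: add FIRST(rest) = { 'else', 'then', :=, id }.
decl : := stmt := rest contributes {:=}.
Union: FIRST(decl) = { 'else', 'then', :=, id }.

{ 'else', 'then', :=, id }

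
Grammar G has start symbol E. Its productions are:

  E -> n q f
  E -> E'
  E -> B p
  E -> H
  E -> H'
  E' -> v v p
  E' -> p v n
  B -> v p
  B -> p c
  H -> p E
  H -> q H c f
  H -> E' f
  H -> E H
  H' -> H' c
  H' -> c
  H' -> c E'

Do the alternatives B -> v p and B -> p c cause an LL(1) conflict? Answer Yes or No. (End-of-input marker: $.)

No

FIRST(v p) = { v } and FIRST(p c) = { p }.
The FIRST sets are disjoint and neither alternative is nullable — no conflict.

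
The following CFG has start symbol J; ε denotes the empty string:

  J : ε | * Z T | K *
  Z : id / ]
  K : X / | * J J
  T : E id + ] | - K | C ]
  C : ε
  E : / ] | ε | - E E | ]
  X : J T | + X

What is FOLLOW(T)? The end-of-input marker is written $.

{ $, *, +, -, /, ], id }

In J : * Z T: T is at the end, add FOLLOW(J) = { $, *, +, -, /, ], id }.
In X : J T: T is at the end, add FOLLOW(X) = { / }.
Union: FOLLOW(T) = { $, *, +, -, /, ], id }.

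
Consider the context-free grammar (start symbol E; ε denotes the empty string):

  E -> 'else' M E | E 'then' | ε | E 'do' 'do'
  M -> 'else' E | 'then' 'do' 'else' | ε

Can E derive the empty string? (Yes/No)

Yes

E has an ε-production, so E ⇒ ε.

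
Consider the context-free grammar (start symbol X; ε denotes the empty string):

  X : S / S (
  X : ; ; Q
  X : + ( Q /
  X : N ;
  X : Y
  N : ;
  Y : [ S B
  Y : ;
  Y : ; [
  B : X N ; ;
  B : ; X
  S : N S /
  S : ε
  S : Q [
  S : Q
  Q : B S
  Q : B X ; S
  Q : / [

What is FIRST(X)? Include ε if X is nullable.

From X : S / S (: S nullable, take FIRST(S) ∪ {/} = { +, /, ;, [ }.
X : ; ; Q contributes {;}.
X : + ( Q / contributes {+}.
From X : N ;: add FIRST(N) = { ; }.
From X : Y: add FIRST(Y) = { ;, [ }.
Union: FIRST(X) = { +, /, ;, [ }.

{ +, /, ;, [ }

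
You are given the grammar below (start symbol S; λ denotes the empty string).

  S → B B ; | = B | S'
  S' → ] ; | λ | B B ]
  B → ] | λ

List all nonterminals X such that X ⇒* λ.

{ B, S, S' }

Directly nullable (have an λ-production): S', B.
S → S' with every symbol nullable, so S is nullable.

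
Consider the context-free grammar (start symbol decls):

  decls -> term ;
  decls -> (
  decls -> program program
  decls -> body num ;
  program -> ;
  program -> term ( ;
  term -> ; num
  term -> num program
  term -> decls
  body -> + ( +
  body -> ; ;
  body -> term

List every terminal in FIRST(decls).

{ (, +, ;, num }

From decls -> term ;: add FIRST(term) = { (, +, ;, num }.
decls -> ( contributes {(}.
From decls -> program program: add FIRST(program) = { (, +, ;, num }.
From decls -> body num ;: add FIRST(body) = { (, +, ;, num }.
Union: FIRST(decls) = { (, +, ;, num }.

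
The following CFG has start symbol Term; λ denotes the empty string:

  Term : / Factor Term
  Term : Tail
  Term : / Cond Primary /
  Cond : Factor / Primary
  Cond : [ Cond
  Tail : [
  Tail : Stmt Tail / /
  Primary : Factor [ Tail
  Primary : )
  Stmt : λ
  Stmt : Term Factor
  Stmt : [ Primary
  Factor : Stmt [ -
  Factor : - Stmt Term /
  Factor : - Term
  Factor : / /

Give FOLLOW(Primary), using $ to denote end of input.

{ ), -, /, [ }

In Term : / Cond Primary /: add FIRST(/) = { / }.
In Cond : Factor / Primary: Primary is at the end, add FOLLOW(Cond) = { ), -, /, [ }.
In Stmt : [ Primary: Primary is at the end, add FOLLOW(Stmt) = { /, [ }.
Union: FOLLOW(Primary) = { ), -, /, [ }.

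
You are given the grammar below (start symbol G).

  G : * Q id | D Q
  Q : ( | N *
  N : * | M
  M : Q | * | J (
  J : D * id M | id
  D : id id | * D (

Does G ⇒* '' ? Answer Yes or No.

No

No nonterminal in this grammar is nullable.
No production of G has an RHS whose symbols are all nullable, so G is not nullable.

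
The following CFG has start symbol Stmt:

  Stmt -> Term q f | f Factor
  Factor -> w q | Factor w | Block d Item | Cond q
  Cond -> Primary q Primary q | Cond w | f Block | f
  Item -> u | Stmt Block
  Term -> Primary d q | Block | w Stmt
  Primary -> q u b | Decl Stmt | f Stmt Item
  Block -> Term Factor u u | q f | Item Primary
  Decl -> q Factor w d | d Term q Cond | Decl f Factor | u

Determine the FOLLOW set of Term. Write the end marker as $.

{ d, f, q, u, w }

In Stmt -> Term q f: add FIRST(q f) = { q }.
In Block -> Term Factor u u: add FIRST(Factor u u) = { d, f, q, u, w }.
In Decl -> d Term q Cond: add FIRST(q Cond) = { q }.
Union: FOLLOW(Term) = { d, f, q, u, w }.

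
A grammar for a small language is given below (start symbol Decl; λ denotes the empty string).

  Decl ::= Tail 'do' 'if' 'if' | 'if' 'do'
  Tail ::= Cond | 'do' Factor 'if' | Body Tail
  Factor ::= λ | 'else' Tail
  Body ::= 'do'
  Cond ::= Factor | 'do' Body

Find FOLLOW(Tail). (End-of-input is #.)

{ 'do', 'if' }

In Decl ::= Tail 'do' 'if' 'if': add FIRST('do' 'if' 'if') = { 'do' }.
In Tail ::= Body Tail: Tail is at the end, add FOLLOW(Tail) = { 'do', 'if' }.
In Factor ::= 'else' Tail: Tail is at the end, add FOLLOW(Factor) = { 'do', 'if' }.
Union: FOLLOW(Tail) = { 'do', 'if' }.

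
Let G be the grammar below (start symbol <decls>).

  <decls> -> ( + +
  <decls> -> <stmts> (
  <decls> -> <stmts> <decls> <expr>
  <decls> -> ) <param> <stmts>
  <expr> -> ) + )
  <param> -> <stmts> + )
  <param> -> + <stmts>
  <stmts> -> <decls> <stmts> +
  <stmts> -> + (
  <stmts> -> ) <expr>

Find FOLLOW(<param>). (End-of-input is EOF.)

{ (, ), + }

In <decls> -> ) <param> <stmts>: add FIRST(<stmts>) = { (, ), + }.
Union: FOLLOW(<param>) = { (, ), + }.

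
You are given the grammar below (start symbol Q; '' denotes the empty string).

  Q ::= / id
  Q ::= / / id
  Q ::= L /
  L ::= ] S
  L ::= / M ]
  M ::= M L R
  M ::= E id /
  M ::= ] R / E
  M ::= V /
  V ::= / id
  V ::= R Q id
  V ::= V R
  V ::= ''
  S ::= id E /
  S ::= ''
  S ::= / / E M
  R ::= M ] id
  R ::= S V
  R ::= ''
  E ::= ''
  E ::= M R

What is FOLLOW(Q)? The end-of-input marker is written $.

Q is the start symbol, so $ ∈ FOLLOW(Q).
In V ::= R Q id: add FIRST(id) = { id }.
Union: FOLLOW(Q) = { $, id }.

{ $, id }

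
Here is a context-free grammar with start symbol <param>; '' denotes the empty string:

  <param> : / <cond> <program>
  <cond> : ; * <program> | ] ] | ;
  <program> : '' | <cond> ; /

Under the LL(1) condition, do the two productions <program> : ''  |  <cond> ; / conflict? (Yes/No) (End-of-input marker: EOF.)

FIRST('') = { '' } and FIRST(<cond> ; /) = { ;, ] }.
The first alternative is nullable and FOLLOW(<program>) = { EOF, ;, ] } shares ; with FIRST of the second — conflict.

Yes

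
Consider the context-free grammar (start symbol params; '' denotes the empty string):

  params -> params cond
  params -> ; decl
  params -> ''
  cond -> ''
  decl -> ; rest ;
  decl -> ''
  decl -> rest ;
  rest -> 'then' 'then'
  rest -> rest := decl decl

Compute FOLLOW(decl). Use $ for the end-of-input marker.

In params -> ; decl: decl is at the end, add FOLLOW(params) = { $ }.
In rest -> rest := decl decl: add FIRST(decl)\{''} = { 'then', ; }.
  Since decl is nullable, also add FOLLOW(rest) = { :=, ; }.
In rest -> rest := decl decl: decl is at the end, add FOLLOW(rest) = { :=, ; }.
Union: FOLLOW(decl) = { $, 'then', :=, ; }.

{ $, 'then', :=, ; }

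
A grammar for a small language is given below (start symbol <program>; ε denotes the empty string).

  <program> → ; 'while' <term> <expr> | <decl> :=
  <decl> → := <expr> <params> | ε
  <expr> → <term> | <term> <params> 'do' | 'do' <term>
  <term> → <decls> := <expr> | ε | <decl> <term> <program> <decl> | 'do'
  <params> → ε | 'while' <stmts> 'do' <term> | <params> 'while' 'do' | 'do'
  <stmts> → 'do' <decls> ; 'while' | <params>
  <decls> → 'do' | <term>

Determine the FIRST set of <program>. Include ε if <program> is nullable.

<program> → ; 'while' <term> <expr> contributes {;}.
From <program> → <decl> :=: <decl> nullable, take FIRST(<decl>) ∪ {:=} = { := }.
Union: FIRST(<program>) = { :=, ; }.

{ :=, ; }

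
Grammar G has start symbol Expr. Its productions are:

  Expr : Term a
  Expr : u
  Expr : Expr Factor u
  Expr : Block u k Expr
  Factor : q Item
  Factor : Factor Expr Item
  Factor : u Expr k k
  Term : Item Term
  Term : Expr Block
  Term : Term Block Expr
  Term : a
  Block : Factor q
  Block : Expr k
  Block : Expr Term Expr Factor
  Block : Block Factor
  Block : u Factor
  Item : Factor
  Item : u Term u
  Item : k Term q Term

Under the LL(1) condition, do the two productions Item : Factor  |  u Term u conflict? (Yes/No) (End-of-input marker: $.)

FIRST(Factor) = { q, u } and FIRST(u Term u) = { u }.
Both contain u, so the two alternatives are not disjoint — LL(1) conflict.

Yes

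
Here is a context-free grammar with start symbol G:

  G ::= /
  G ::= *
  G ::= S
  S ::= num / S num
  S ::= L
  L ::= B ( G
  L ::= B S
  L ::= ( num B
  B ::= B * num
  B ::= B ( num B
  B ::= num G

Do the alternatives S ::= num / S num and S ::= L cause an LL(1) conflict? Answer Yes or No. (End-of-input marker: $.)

Yes

FIRST(num / S num) = { num } and FIRST(L) = { (, num }.
Both contain num, so the two alternatives are not disjoint — LL(1) conflict.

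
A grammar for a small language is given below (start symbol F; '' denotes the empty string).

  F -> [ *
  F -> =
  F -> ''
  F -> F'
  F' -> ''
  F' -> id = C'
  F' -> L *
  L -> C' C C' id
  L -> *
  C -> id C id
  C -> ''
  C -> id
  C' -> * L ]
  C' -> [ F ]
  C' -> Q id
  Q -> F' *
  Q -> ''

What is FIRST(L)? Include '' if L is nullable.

From L -> C' C C' id: add FIRST(C') = { *, [, id }.
L -> * contributes {*}.
Union: FIRST(L) = { *, [, id }.

{ *, [, id }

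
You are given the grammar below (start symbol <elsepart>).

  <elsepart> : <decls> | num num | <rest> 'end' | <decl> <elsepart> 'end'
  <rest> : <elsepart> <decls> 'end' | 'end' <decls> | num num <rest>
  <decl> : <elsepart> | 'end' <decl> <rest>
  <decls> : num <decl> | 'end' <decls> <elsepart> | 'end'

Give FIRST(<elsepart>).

{ 'end', num }

From <elsepart> : <decls>: add FIRST(<decls>) = { 'end', num }.
<elsepart> : num num contributes {num}.
From <elsepart> : <rest> 'end': add FIRST(<rest>) = { 'end', num }.
From <elsepart> : <decl> <elsepart> 'end': add FIRST(<decl>) = { 'end', num }.
Union: FIRST(<elsepart>) = { 'end', num }.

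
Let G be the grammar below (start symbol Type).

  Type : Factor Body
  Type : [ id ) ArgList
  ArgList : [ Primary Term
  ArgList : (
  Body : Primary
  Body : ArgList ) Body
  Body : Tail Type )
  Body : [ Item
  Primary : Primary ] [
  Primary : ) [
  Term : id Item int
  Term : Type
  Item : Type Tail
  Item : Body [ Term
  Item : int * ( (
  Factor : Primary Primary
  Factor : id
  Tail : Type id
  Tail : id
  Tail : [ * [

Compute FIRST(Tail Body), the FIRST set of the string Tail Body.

{ ), [, id }

Add FIRST(Tail) = { ), [, id }; Tail is not nullable, stop.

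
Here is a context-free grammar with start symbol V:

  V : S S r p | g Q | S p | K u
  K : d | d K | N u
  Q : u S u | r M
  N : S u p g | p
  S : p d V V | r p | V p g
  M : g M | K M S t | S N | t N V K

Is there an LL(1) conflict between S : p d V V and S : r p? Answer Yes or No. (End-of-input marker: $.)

No

FIRST(p d V V) = { p } and FIRST(r p) = { r }.
The FIRST sets are disjoint and neither alternative is nullable — no conflict.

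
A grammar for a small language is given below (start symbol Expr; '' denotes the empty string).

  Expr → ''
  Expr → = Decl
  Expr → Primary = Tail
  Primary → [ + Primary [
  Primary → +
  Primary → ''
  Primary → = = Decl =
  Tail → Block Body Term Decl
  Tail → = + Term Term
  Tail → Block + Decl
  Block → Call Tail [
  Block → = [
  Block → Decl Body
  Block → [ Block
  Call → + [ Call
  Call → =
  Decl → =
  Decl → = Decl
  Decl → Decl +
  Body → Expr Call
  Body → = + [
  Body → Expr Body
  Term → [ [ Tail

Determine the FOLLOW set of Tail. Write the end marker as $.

{ $, +, =, [ }

In Expr → Primary = Tail: Tail is at the end, add FOLLOW(Expr) = { $, +, =, [ }.
In Block → Call Tail [: add FIRST([) = { [ }.
In Term → [ [ Tail: Tail is at the end, add FOLLOW(Term) = { $, +, =, [ }.
Union: FOLLOW(Tail) = { $, +, =, [ }.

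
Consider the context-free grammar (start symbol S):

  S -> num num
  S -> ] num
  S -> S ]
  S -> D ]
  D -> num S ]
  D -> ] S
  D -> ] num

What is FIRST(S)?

S -> num num contributes {num}.
S -> ] num contributes {]}.
From S -> S ]: add FIRST(S) = { ], num }.
From S -> D ]: add FIRST(D) = { ], num }.
Union: FIRST(S) = { ], num }.

{ ], num }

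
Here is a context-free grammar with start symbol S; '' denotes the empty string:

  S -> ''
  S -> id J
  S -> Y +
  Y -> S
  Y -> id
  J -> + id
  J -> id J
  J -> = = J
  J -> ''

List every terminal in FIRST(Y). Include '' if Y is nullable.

{ +, id, '' }

From Y -> S: add FIRST(S) = { +, id, '' } (including '' since S is nullable).
Y -> id contributes {id}.
Union: FIRST(Y) = { +, id, '' }.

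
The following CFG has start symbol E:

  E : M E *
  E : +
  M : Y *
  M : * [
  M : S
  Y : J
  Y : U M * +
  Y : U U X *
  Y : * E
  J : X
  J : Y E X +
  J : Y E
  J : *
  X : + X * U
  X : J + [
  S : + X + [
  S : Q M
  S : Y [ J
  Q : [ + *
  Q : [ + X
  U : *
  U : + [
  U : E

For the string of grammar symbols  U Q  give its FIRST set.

Add FIRST(U) = { *, +, [ }; U is not nullable, stop.

{ *, +, [ }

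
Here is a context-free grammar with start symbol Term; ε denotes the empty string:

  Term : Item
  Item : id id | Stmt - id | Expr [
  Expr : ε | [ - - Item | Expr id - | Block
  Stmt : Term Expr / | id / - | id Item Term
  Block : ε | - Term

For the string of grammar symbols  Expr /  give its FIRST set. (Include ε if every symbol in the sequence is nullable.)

Add FIRST(Expr)\{ε} = { -, [, id }; Expr is nullable, continue.
/ is a terminal; add {/} and stop.

{ -, /, [, id }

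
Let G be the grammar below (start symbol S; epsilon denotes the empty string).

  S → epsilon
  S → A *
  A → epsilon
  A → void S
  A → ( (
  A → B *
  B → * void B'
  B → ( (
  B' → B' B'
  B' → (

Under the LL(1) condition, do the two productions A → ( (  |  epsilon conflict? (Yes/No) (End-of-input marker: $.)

No

FIRST(( () = { ( } and FIRST(epsilon) = { epsilon }.
The second is nullable but FOLLOW(A) = { * } is disjoint from FIRST of the first.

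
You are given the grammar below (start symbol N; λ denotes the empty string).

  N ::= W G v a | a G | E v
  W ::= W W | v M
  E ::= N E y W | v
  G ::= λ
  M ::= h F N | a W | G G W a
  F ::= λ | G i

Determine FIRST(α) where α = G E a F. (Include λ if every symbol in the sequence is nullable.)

{ a, v }

Add FIRST(G)\{λ} = {  }; G is nullable, continue.
Add FIRST(E) = { a, v }; E is not nullable, stop.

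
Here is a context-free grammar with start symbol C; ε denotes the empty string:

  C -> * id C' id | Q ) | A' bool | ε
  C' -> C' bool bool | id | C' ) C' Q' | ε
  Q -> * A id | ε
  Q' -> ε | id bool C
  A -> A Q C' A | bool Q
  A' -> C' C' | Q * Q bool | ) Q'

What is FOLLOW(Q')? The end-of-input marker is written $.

{ ), bool, id }

In C' -> C' ) C' Q': Q' is at the end, add FOLLOW(C') = { ), bool, id }.
In A' -> ) Q': Q' is at the end, add FOLLOW(A') = { bool }.
Union: FOLLOW(Q') = { ), bool, id }.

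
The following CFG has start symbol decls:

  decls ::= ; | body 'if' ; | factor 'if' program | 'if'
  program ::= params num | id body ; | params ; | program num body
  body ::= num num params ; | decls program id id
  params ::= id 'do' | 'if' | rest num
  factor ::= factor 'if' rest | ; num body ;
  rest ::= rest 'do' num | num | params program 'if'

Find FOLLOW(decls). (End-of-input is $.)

decls is the start symbol, so $ ∈ FOLLOW(decls).
In body ::= decls program id id: add FIRST(program id id) = { 'if', id, num }.
Union: FOLLOW(decls) = { $, 'if', id, num }.

{ $, 'if', id, num }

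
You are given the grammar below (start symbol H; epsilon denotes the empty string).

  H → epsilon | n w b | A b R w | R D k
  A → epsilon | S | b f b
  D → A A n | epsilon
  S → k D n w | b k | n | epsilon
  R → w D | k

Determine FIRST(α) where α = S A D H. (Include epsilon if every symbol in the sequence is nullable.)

Add FIRST(S)\{epsilon} = { b, k, n }; S is nullable, continue.
Add FIRST(A)\{epsilon} = { b, k, n }; A is nullable, continue.
Add FIRST(D)\{epsilon} = { b, k, n }; D is nullable, continue.
Add FIRST(H)\{epsilon} = { b, k, n, w }; H is nullable, continue.
Every symbol is nullable, so include epsilon.

{ b, k, n, w, epsilon }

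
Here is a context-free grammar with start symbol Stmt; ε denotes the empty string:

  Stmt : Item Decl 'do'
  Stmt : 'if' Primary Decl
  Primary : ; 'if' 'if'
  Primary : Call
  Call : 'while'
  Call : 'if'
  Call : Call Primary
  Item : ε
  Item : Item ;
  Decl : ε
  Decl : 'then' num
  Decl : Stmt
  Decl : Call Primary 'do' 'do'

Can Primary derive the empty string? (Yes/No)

Nullable nonterminals: Decl, Item.
No production of Primary has an RHS whose symbols are all nullable, so Primary is not nullable.

No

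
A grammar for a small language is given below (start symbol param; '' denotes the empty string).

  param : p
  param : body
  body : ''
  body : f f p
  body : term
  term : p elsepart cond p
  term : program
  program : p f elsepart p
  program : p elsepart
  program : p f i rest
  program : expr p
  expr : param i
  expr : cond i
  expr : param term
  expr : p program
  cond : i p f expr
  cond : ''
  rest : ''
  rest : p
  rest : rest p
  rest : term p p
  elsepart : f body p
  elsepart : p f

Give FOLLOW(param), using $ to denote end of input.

param is the start symbol, so $ ∈ FOLLOW(param).
In expr : param i: add FIRST(i) = { i }.
In expr : param term: add FIRST(term) = { f, i, p }.
Union: FOLLOW(param) = { $, f, i, p }.

{ $, f, i, p }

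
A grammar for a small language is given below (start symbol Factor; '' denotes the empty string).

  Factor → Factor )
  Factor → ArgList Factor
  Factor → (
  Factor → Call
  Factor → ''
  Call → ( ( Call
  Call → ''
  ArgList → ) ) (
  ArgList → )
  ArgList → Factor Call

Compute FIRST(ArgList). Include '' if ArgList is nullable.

ArgList → ) ) ( contributes {)}.
ArgList → ) contributes {)}.
From ArgList → Factor Call: Factor, Call nullable, take FIRST(Factor) ∪ FIRST(Call) = { (, ) }; also '' since the whole RHS is nullable.
Union: FIRST(ArgList) = { (, ), '' }.

{ (, ), '' }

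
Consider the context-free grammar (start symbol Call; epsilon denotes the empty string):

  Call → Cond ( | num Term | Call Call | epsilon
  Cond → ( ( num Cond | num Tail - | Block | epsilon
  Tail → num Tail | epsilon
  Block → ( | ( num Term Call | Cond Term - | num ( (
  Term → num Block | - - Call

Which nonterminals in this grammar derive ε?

Directly nullable (have an epsilon-production): Call, Cond, Tail.
No other nonterminal has a production whose RHS symbols are all nullable.

{ Call, Cond, Tail }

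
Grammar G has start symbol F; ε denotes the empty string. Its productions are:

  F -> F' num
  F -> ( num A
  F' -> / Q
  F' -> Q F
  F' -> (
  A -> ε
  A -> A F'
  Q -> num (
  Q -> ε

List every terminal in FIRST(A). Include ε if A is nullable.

{ (, /, num, ε }

A -> ε contributes ε.
From A -> A F': A nullable, take FIRST(A) ∪ FIRST(F') = { (, /, num }.
Union: FIRST(A) = { (, /, num, ε }.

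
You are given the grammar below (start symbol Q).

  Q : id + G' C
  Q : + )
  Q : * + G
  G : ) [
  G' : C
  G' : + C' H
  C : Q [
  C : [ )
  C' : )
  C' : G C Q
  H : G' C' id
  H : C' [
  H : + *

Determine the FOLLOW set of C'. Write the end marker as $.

{ ), *, +, [, id }

In G' : + C' H: add FIRST(H) = { ), *, +, [, id }.
In H : G' C' id: add FIRST(id) = { id }.
In H : C' [: add FIRST([) = { [ }.
Union: FOLLOW(C') = { ), *, +, [, id }.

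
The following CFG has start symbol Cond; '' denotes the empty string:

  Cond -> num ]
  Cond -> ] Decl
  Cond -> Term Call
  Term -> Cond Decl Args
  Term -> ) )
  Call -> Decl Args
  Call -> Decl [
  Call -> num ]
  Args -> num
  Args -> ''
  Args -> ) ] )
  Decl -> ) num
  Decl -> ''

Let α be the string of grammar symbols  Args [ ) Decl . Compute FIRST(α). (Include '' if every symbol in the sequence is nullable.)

Add FIRST(Args)\{''} = { ), num }; Args is nullable, continue.
[ is a terminal; add {[} and stop.

{ ), [, num }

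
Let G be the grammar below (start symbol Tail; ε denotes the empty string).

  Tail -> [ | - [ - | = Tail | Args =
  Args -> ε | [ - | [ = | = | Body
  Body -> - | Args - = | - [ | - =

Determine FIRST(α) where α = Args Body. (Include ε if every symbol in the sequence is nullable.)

Add FIRST(Args)\{ε} = { -, =, [ }; Args is nullable, continue.
Add FIRST(Body) = { -, =, [ }; Body is not nullable, stop.

{ -, =, [ }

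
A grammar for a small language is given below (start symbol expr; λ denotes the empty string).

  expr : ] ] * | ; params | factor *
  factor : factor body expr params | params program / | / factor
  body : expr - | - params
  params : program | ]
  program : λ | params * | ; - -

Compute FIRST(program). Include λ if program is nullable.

program : λ contributes λ.
From program : params *: params nullable, take FIRST(params) ∪ {*} = { *, ;, ] }.
program : ; - - contributes {;}.
Union: FIRST(program) = { *, ;, ], λ }.

{ *, ;, ], λ }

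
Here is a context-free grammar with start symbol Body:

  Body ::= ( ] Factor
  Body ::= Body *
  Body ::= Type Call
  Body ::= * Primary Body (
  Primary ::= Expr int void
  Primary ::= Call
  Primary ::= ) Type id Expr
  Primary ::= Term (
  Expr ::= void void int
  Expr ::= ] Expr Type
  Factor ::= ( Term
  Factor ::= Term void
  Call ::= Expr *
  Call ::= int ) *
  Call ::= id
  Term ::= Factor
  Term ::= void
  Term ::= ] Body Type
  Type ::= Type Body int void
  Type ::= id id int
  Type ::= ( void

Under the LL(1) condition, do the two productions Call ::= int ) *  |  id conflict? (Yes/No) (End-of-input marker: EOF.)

FIRST(int ) *) = { int } and FIRST(id) = { id }.
The FIRST sets are disjoint and neither alternative is nullable — no conflict.

No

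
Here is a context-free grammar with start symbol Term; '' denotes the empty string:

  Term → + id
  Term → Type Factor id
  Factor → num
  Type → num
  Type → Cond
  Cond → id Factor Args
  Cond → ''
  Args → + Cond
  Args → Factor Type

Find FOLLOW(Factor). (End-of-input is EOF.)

In Term → Type Factor id: add FIRST(id) = { id }.
In Cond → id Factor Args: add FIRST(Args) = { +, num }.
In Args → Factor Type: add FIRST(Type)\{''} = { id, num }.
  Since Type is nullable, also add FOLLOW(Args) = { num }.
Union: FOLLOW(Factor) = { +, id, num }.

{ +, id, num }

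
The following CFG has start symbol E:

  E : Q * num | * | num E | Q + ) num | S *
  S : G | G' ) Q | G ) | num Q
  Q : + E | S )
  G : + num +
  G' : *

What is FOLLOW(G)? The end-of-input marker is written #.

{ ), * }

In S : G: G is at the end, add FOLLOW(S) = { ), * }.
In S : G ): add FIRST()) = { ) }.
Union: FOLLOW(G) = { ), * }.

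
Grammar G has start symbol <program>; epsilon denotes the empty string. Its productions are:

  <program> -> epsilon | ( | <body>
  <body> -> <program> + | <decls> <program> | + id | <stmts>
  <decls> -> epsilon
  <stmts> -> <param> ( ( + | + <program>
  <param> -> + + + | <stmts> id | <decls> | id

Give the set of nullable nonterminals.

{ <body>, <decls>, <param>, <program> }

Directly nullable (have an epsilon-production): <program>, <decls>.
<param> -> <decls> with every symbol nullable, so <param> is nullable.
<body> -> <decls> <program> with every symbol nullable, so <body> is nullable.
No other nonterminal has a production whose RHS symbols are all nullable.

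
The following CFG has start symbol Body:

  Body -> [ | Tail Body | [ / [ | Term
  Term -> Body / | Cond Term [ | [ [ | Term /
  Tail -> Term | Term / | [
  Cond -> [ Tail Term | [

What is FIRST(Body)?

Body -> [ contributes {[}.
From Body -> Tail Body: add FIRST(Tail) = { [ }.
Body -> [ / [ contributes {[}.
From Body -> Term: add FIRST(Term) = { [ }.
Union: FIRST(Body) = { [ }.

{ [ }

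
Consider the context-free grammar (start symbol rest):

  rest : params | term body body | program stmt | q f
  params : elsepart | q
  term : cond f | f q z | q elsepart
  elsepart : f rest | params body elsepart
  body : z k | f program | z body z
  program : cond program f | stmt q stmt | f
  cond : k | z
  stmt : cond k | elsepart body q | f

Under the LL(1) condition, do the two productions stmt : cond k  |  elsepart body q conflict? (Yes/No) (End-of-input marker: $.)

No

FIRST(cond k) = { k, z } and FIRST(elsepart body q) = { f, q }.
The FIRST sets are disjoint and neither alternative is nullable — no conflict.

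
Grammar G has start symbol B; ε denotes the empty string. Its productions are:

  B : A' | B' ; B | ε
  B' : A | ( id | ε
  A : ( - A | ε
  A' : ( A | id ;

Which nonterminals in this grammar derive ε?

{ A, B, B' }

Directly nullable (have an ε-production): B, B', A.
No other nonterminal has a production whose RHS symbols are all nullable.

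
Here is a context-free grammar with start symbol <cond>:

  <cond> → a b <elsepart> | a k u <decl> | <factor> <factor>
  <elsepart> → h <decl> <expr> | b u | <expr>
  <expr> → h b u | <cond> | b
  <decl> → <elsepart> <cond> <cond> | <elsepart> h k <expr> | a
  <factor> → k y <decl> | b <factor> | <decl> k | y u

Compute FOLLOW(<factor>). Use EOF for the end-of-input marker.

{ EOF, a, b, h, k, y }

In <cond> → <factor> <factor>: add FIRST(<factor>) = { a, b, h, k, y }.
In <cond> → <factor> <factor>: <factor> is at the end, add FOLLOW(<cond>) = { EOF, a, b, h, k, y }.
In <factor> → b <factor>: <factor> is at the end, add FOLLOW(<factor>) = { EOF, a, b, h, k, y }.
Union: FOLLOW(<factor>) = { EOF, a, b, h, k, y }.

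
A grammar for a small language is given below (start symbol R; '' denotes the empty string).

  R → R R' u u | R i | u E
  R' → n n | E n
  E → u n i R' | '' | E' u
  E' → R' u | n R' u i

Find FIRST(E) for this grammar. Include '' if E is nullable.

{ n, u, '' }

E → u n i R' contributes {u}.
E → '' contributes ''.
From E → E' u: add FIRST(E') = { n, u }.
Union: FIRST(E) = { n, u, '' }.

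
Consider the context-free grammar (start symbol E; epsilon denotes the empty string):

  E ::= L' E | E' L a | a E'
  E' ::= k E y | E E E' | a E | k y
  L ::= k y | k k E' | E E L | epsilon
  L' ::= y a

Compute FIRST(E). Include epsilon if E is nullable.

{ a, k, y }

From E ::= L' E: add FIRST(L') = { y }.
From E ::= E' L a: add FIRST(E') = { a, k, y }.
E ::= a E' contributes {a}.
Union: FIRST(E) = { a, k, y }.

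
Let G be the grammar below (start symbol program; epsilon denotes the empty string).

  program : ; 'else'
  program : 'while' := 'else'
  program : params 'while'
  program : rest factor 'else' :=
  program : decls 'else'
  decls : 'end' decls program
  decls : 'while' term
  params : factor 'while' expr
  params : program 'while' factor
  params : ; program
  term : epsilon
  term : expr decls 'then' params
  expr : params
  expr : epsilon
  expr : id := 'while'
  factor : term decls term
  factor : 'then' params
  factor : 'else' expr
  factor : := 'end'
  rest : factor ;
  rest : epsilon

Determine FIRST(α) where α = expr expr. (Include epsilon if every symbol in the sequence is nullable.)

Add FIRST(expr)\{epsilon} = { 'else', 'end', 'then', 'while', :=, ;, id }; expr is nullable, continue.
Add FIRST(expr)\{epsilon} = { 'else', 'end', 'then', 'while', :=, ;, id }; expr is nullable, continue.
Every symbol is nullable, so include epsilon.

{ 'else', 'end', 'then', 'while', :=, ;, id, epsilon }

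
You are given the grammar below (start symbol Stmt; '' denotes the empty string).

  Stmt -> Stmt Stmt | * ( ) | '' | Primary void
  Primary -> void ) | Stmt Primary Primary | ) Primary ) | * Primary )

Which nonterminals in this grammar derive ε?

{ Stmt }

Directly nullable (have an ''-production): Stmt.
No other nonterminal has a production whose RHS symbols are all nullable.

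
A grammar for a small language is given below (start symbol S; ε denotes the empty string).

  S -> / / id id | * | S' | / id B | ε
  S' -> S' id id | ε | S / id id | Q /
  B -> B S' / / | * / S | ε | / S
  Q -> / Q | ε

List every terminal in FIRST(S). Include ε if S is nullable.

{ *, /, id, ε }

S -> / / id id contributes {/}.
S -> * contributes {*}.
From S -> S': add FIRST(S') = { *, /, id, ε } (including ε since S' is nullable).
S -> / id B contributes {/}.
S -> ε contributes ε.
Union: FIRST(S) = { *, /, id, ε }.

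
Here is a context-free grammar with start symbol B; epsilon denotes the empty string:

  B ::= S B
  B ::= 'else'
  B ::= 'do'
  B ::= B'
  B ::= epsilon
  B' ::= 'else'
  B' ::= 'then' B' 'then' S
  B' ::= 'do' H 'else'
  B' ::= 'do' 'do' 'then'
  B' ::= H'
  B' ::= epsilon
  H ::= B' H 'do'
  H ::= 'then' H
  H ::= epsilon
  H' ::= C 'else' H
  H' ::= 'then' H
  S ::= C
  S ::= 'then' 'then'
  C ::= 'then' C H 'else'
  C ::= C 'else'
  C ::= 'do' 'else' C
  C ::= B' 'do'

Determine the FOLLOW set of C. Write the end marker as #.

In H' ::= C 'else' H: add FIRST('else' H) = { 'else' }.
In S ::= C: C is at the end, add FOLLOW(S) = { #, 'do', 'else', 'then' }.
In C ::= 'then' C H 'else': add FIRST(H 'else') = { 'do', 'else', 'then' }.
In C ::= C 'else': add FIRST('else') = { 'else' }.
In C ::= 'do' 'else' C: C is at the end, add FOLLOW(C) = { #, 'do', 'else', 'then' }.
Union: FOLLOW(C) = { #, 'do', 'else', 'then' }.

{ #, 'do', 'else', 'then' }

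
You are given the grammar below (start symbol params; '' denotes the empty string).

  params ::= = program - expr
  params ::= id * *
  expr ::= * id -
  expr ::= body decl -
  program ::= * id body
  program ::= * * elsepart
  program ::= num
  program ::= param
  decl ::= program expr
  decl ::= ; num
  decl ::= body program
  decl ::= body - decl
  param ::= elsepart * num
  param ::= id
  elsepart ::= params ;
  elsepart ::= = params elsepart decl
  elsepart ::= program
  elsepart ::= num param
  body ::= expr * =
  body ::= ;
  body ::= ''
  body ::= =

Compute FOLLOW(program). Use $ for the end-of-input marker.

{ *, -, ;, =, id, num }

In params ::= = program - expr: add FIRST(- expr) = { - }.
In decl ::= program expr: add FIRST(expr) = { *, -, ;, =, id, num }.
In decl ::= body program: program is at the end, add FOLLOW(decl) = { *, -, ;, =, id, num }.
In elsepart ::= program: program is at the end, add FOLLOW(elsepart) = { *, -, ;, =, id, num }.
Union: FOLLOW(program) = { *, -, ;, =, id, num }.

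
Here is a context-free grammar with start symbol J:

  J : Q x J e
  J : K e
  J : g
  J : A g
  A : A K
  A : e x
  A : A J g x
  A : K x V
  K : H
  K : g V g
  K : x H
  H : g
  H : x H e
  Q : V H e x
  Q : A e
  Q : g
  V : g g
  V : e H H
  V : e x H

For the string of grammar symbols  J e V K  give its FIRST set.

Add FIRST(J) = { e, g, x }; J is not nullable, stop.

{ e, g, x }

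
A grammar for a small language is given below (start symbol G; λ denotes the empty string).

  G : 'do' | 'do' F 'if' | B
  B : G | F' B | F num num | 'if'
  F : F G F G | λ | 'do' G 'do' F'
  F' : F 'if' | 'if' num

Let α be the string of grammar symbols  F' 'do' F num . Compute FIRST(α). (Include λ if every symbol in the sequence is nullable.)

{ 'do', 'if', num }

Add FIRST(F') = { 'do', 'if', num }; F' is not nullable, stop.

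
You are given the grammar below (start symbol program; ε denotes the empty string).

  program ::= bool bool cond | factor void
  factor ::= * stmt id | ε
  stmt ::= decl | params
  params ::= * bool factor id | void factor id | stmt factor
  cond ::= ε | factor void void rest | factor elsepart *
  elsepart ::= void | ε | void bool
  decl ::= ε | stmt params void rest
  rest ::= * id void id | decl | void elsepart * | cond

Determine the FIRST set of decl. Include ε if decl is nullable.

decl ::= ε contributes ε.
From decl ::= stmt params void rest: stmt, params nullable, take FIRST(stmt) ∪ FIRST(params) ∪ {void} = { *, void }.
Union: FIRST(decl) = { *, void, ε }.

{ *, void, ε }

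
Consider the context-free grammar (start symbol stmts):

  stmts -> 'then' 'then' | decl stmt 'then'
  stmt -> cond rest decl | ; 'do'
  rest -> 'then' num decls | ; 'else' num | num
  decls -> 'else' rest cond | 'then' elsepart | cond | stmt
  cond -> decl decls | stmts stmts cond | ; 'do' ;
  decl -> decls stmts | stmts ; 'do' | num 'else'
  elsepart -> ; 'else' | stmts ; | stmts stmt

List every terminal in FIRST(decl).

{ 'else', 'then', ;, num }

From decl -> decls stmts: add FIRST(decls) = { 'else', 'then', ;, num }.
From decl -> stmts ; 'do': add FIRST(stmts) = { 'else', 'then', ;, num }.
decl -> num 'else' contributes {num}.
Union: FIRST(decl) = { 'else', 'then', ;, num }.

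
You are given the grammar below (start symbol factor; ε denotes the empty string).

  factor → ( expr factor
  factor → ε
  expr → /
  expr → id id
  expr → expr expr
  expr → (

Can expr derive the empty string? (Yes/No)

No

Nullable nonterminals: factor.
No production of expr has an RHS whose symbols are all nullable, so expr is not nullable.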